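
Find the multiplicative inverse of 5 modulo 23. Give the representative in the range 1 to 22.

5·14 = 70 = 3·23 + 1, so 5⁻¹ ≡ 14 (mod 23).

14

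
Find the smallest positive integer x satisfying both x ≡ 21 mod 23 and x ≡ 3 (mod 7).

Since 7·10 ≡ 1 (mod 23), take x = 3 + 7·((21−3)·10 mod 23) = 3 + 7·19 = 136.
Check: 136 mod 23 = 21, 136 mod 7 = 3.

136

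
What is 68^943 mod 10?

The units digit of 68^n cycles with period 4: 8, 4, 2, 6, …
943 mod 4 = 3, so the last digit matches 8^3 = 2.

2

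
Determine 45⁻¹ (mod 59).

21

45·21 = 945 = 16·59 + 1, so 45⁻¹ ≡ 21 (mod 59).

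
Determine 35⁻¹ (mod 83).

83 = 2·35 + 13
35 = 2·13 + 9
13 = 1·9 + 4
9 = 2·4 + 1
4 = 4·1 + 0
Back-substituting gives 35·19 ≡ 1 (mod 83).

19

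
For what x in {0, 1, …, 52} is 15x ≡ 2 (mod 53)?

15⁻¹ ≡ 46 (mod 53) because 15·46 = 690 = 13·53 + 1.
So x ≡ 46·2 = 92 ≡ 39 (mod 53).
Check: 15·39 = 585 = 11·53 + 2.

39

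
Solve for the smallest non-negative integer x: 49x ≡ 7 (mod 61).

35

The inverse of 49 mod 61 is 5 (since 49·5 = 245 ≡ 1).
So x ≡ 5·7 = 35 ≡ 35 (mod 61).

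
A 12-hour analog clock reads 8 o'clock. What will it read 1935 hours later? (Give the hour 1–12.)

Dividing 1935 by 12 gives quotient 161 and remainder 3.
8 + 3 → 11 on a 12-hour dial.

11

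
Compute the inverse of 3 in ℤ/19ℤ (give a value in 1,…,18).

13

3·13 = 39 = 2·19 + 1, so 3⁻¹ ≡ 13 (mod 19).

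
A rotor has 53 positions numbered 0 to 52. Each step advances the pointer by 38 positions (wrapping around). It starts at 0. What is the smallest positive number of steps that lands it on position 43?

38⁻¹ ≡ 7 (mod 53) because 38·7 = 266 = 5·53 + 1.
Multiplying both sides by 7: x ≡ 7·43 = 301 ≡ 36 (mod 53).

36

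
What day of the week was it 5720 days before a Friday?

5720 mod 7 = 1 (since 817·7 = 5719).
Friday − 1 day → Thursday.

Thursday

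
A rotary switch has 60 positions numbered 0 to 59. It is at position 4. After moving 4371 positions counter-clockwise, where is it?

4371 = 72·60 + 51, so 4371 mod 60 = 51.
(4 − 51) mod 60 = 13.

13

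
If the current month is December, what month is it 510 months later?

510 mod 12 = 6 (since 42·12 = 504).
December + 6 months → June.

June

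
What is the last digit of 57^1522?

The units digit of 57^n cycles with period 4: 7, 9, 3, 1, …
1522 mod 4 = 2, so the last digit matches 7^2 = 9.

9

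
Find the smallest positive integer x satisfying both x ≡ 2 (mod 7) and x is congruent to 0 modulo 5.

30

x ≡ 0 (mod 5) gives x ∈ {0, 5, 10, 15, 20, 25, 30}.
The first of these with x mod 7 = 2 is 30.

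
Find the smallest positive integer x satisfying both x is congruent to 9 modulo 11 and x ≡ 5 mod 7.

x ≡ 5 (mod 7) gives x ∈ {5, 12, 19, 26, 33, 40, 47, 54, …}.
The first of these with x mod 11 = 9 is 75.

75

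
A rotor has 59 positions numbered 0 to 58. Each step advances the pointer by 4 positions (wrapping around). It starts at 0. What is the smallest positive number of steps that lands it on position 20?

The inverse of 4 mod 59 is 15 (since 4·15 = 60 ≡ 1).
So x ≡ 15·20 = 300 ≡ 5 (mod 59).

5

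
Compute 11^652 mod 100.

21

Square-and-reduce mod 100: 11^1≡11, 11^2≡21, 11^4≡41, 11^8≡81, 11^16≡61, 11^32≡21, 11^64≡41, 11^128≡81, 11^256≡61, 11^512≡21.
652 = 4 + 8 + 128 + 512, so 11^652 ≡ 41·81·81·21 ≡ 21 (mod 100).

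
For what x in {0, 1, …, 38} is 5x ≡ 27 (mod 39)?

The inverse of 5 mod 39 is 8 (since 5·8 = 40 ≡ 1).
Multiplying both sides by 8: x ≡ 8·27 = 216 ≡ 21 (mod 39).

21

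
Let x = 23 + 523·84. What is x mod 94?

57

523·84 = 43932.
Dividing 43932 by 94 gives quotient 467 and remainder 34.
(23 + 34) mod 94 = 57.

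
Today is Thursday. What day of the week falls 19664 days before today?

Wednesday

19664 = 2809·7 + 1, so 19664 mod 7 = 1.
Thursday − 1 day → Wednesday.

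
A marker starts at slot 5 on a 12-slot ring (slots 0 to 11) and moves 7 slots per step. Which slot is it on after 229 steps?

0

229·7 = 1603.
1603 mod 12 = 7 (since 133·12 = 1596).
(5 + 7) mod 12 = 0.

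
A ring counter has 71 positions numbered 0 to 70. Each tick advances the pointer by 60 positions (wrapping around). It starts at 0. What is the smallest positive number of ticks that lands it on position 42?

22

The inverse of 60 mod 71 is 58 (since 60·58 = 3480 ≡ 1).
Multiplying both sides by 58: x ≡ 58·42 = 2436 ≡ 22 (mod 71).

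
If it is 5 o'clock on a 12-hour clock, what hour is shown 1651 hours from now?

12

Dividing 1651 by 12 gives quotient 137 and remainder 7.
5 + 7 → 12 on a 12-hour dial.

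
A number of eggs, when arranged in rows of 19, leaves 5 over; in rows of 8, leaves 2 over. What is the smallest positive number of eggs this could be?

138

x ≡ 2 (mod 8) gives x ∈ {2, 10, 18, 26, 34, 42, 50, 58, …}.
The first of these with x mod 19 = 5 is 138.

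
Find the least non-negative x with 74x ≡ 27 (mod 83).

74⁻¹ ≡ 46 (mod 83) because 74·46 = 3404 = 41·83 + 1.
Multiplying both sides by 46: x ≡ 46·27 = 1242 ≡ 80 (mod 83).
Check: 74·80 = 5920 = 71·83 + 27.

80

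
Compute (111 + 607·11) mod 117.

607·11 = 6677.
Dividing 6677 by 117 gives quotient 57 and remainder 8.
(111 + 8) mod 117 = 2.

2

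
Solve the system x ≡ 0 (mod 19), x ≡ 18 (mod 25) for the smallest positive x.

Since 25·16 ≡ 1 (mod 19), take x = 18 + 25·((0−18)·16 mod 19) = 18 + 25·16 = 418.
Check: 418 mod 19 = 0, 418 mod 25 = 18.

418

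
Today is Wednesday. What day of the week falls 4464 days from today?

4464 = 637·7 + 5, so 4464 mod 7 = 5.
Wednesday + 5 days → Monday.

Monday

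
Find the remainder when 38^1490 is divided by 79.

By repeated squaring mod 79: 38^1≡38, 38^2≡22, 38^4≡10, 38^8≡21, 38^16≡46, 38^32≡62, 38^64≡52, 38^128≡18, 38^256≡8, 38^512≡64, 38^1024≡67.
Since 1490 = 2 + 16 + 64 + 128 + 256 + 1024 in binary, 38^1490 ≡ 22·46·52·18·8·67 ≡ 21 (mod 79).

21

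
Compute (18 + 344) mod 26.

344 = 13·26 + 6, so 344 mod 26 = 6.
(18 + 6) mod 26 = 24.

24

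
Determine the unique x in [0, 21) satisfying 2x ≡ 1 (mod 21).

11

The inverse of 2 mod 21 is 11 (since 2·11 = 22 ≡ 1).
Multiplying both sides by 11: x ≡ 11·1 = 11 ≡ 11 (mod 21).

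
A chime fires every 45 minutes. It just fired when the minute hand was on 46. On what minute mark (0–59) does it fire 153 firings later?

153·45 = 6885.
6885 mod 60 = 45 (since 114·60 = 6840).
(46 + 45) mod 60 = 31.

31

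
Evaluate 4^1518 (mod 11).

9

By repeated squaring mod 11: 4^1≡4, 4^2≡5, 4^4≡3, 4^8≡9, 4^16≡4, 4^32≡5, 4^64≡3, 4^128≡9, 4^256≡4, 4^512≡5, 4^1024≡3.
Since 1518 = 2 + 4 + 8 + 32 + 64 + 128 + 256 + 1024 in binary, 4^1518 ≡ 5·3·9·5·3·9·4·3 ≡ 9 (mod 11).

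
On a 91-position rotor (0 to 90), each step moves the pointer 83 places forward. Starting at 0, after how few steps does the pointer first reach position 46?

The inverse of 83 mod 91 is 34 (since 83·34 = 2822 ≡ 1).
Multiplying both sides by 34: x ≡ 34·46 = 1564 ≡ 17 (mod 91).

17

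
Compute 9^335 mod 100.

Successive squares of 9 mod 100: 9^1≡9, 9^2≡81, 9^4≡61, 9^8≡21, 9^16≡41, 9^32≡81, 9^64≡61, 9^128≡21, 9^256≡41.
335 = 1 + 2 + 4 + 8 + 64 + 256, so 9^335 ≡ 9·81·61·21·61·41 ≡ 49 (mod 100).

49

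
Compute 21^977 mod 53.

By repeated squaring mod 53: 21^1≡21, 21^2≡17, 21^4≡24, 21^8≡46, 21^16≡49, 21^32≡16, 21^64≡44, 21^128≡28, 21^256≡42, 21^512≡15.
Since 977 = 1 + 16 + 64 + 128 + 256 + 512 in binary, 21^977 ≡ 21·49·44·28·42·15 ≡ 33 (mod 53).

33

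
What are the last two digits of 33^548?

41

By repeated squaring mod 100: 33^1≡33, 33^2≡89, 33^4≡21, 33^8≡41, 33^16≡81, 33^32≡61, 33^64≡21, 33^128≡41, 33^256≡81, 33^512≡61.
Since 548 = 4 + 32 + 512 in binary, 33^548 ≡ 21·61·61 ≡ 41 (mod 100).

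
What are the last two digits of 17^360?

By repeated squaring mod 100: 17^1≡17, 17^2≡89, 17^4≡21, 17^8≡41, 17^16≡81, 17^32≡61, 17^64≡21, 17^128≡41, 17^256≡81.
360 = 8 + 32 + 64 + 256, so 17^360 ≡ 41·61·21·81 ≡ 1 (mod 100).

01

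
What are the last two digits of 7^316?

01

By repeated squaring mod 100: 7^1≡7, 7^2≡49, 7^4≡1, 7^8≡1, 7^16≡1, 7^32≡1, 7^64≡1, 7^128≡1, 7^256≡1.
Since 316 = 4 + 8 + 16 + 32 + 256 in binary, 7^316 ≡ 1·1·1·1·1 ≡ 1 (mod 100).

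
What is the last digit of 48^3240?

Last digits of 8^n: 8, 4, 2, 6 (period 4).
3240 mod 4 = 0, so the last digit matches 8^4 = 6.

6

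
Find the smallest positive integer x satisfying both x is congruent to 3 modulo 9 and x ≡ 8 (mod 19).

84

Since 19·1 ≡ 1 (mod 9), take x = 8 + 19·((3−8)·1 mod 9) = 8 + 19·4 = 84.
Check: 84 mod 9 = 3, 84 mod 19 = 8.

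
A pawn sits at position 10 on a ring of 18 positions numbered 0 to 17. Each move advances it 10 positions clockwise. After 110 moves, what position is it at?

12

110·10 = 1100.
1100 mod 18 = 2 (since 61·18 = 1098).
(10 + 2) mod 18 = 12.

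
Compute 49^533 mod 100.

Successive squares of 49 mod 100: 49^1≡49, 49^2≡1, 49^4≡1, 49^8≡1, 49^16≡1, 49^32≡1, 49^64≡1, 49^128≡1, 49^256≡1, 49^512≡1.
Since 533 = 1 + 4 + 16 + 512 in binary, 49^533 ≡ 49·1·1·1 ≡ 49 (mod 100).

49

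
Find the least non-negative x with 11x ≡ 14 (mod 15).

4

The inverse of 11 mod 15 is 11 (since 11·11 = 121 ≡ 1).
Multiplying both sides by 11: x ≡ 11·14 = 154 ≡ 4 (mod 15).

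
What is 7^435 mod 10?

The units digit of 7^n cycles with period 4: 7, 9, 3, 1, …
435 mod 4 = 3, so the last digit matches 7^3 = 3.

3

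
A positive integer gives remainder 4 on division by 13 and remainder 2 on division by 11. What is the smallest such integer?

x ≡ 2 (mod 11) gives x ∈ {2, 13, 24, 35, 46, 57, 68, 79, …}.
The first of these with x mod 13 = 4 is 134.

134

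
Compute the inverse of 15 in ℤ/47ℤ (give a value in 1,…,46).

22

15·22 = 330 = 7·47 + 1, so 15⁻¹ ≡ 22 (mod 47).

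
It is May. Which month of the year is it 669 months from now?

Dividing 669 by 12 gives quotient 55 and remainder 9.
May + 9 months → February.

February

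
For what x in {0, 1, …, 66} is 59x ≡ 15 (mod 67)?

The inverse of 59 mod 67 is 25 (since 59·25 = 1475 ≡ 1).
Multiplying both sides by 25: x ≡ 25·15 = 375 ≡ 40 (mod 67).

40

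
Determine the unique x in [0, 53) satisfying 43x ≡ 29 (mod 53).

13

The inverse of 43 mod 53 is 37 (since 43·37 = 1591 ≡ 1).
So x ≡ 37·29 = 1073 ≡ 13 (mod 53).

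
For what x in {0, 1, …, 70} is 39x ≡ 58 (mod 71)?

39⁻¹ ≡ 51 (mod 71) because 39·51 = 1989 = 28·71 + 1.
So x ≡ 51·58 = 2958 ≡ 47 (mod 71).
Check: 39·47 = 1833 = 25·71 + 58.

47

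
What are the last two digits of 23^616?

Successive squares of 23 mod 100: 23^1≡23, 23^2≡29, 23^4≡41, 23^8≡81, 23^16≡61, 23^32≡21, 23^64≡41, 23^128≡81, 23^256≡61, 23^512≡21.
616 = 8 + 32 + 64 + 512, so 23^616 ≡ 81·21·41·21 ≡ 61 (mod 100).

61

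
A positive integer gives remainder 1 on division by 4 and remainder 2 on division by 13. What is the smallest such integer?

x ≡ 1 (mod 4) gives x ∈ {1, 5, 9, 13, 17, 21, 25, 29, …}.
The first of these with x mod 13 = 2 is 41.

41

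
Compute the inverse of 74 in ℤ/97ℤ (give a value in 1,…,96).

74·59 = 4366 = 45·97 + 1, so 74⁻¹ ≡ 59 (mod 97).

59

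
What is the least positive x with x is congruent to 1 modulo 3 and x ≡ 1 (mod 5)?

1

x ≡ 1 (mod 3) gives x ∈ {1}.
The first of these with x mod 5 = 1 is 1.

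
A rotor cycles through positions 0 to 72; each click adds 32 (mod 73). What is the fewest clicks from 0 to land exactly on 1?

32·16 = 512 = 7·73 + 1, so 32⁻¹ ≡ 16 (mod 73).

16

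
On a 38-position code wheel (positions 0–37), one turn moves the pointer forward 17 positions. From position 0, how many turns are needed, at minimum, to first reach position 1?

9

17·9 = 153 = 4·38 + 1, so 17⁻¹ ≡ 9 (mod 38).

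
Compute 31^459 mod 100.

By repeated squaring mod 100: 31^1≡31, 31^2≡61, 31^4≡21, 31^8≡41, 31^16≡81, 31^32≡61, 31^64≡21, 31^128≡41, 31^256≡81.
Since 459 = 1 + 2 + 8 + 64 + 128 + 256 in binary, 31^459 ≡ 31·61·41·21·41·81 ≡ 71 (mod 100).

71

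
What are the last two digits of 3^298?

Square-and-reduce mod 100: 3^1≡3, 3^2≡9, 3^4≡81, 3^8≡61, 3^16≡21, 3^32≡41, 3^64≡81, 3^128≡61, 3^256≡21.
298 = 2 + 8 + 32 + 256, so 3^298 ≡ 9·61·41·21 ≡ 89 (mod 100).

89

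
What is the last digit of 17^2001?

7

The units digit of 17^n cycles with period 4: 7, 9, 3, 1, …
2001 leaves remainder 1 on division by 4, so 17^2001 ends in 7.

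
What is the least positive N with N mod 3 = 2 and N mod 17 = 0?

17

Since 17·2 ≡ 1 (mod 3), take x = 0 + 17·((2−0)·2 mod 3) = 0 + 17·1 = 17.
Check: 17 mod 3 = 2, 17 mod 17 = 0.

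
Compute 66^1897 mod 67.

Successive squares of 66 mod 67: 66^1≡66, 66^2≡1, 66^4≡1, 66^8≡1, 66^16≡1, 66^32≡1, 66^64≡1, 66^128≡1, 66^256≡1, 66^512≡1, 66^1024≡1.
Since 1897 = 1 + 8 + 32 + 64 + 256 + 512 + 1024 in binary, 66^1897 ≡ 66·1·1·1·1·1·1 ≡ 66 (mod 67).

66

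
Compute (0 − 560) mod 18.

Dividing 560 by 18 gives quotient 31 and remainder 2.
(0 − 2) mod 18 = 16.

16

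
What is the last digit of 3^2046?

9

Last digits of 3^n: 3, 9, 7, 1 (period 4).
2046 leaves remainder 2 on division by 4, so 3^2046 ends in 9.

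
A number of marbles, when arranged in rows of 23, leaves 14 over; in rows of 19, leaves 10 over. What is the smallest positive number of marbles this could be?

x ≡ 10 (mod 19) gives x ∈ {10, 29, 48, 67, 86, 105, 124, 143, …}.
The first of these with x mod 23 = 14 is 428.

428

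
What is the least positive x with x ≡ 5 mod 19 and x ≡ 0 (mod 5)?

x ≡ 0 (mod 5) gives x ∈ {0, 5}.
The first of these with x mod 19 = 5 is 5.

5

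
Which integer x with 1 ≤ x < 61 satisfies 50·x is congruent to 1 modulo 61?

11

61 = 1·50 + 11
50 = 4·11 + 6
11 = 1·6 + 5
6 = 1·5 + 1
5 = 5·1 + 0
Back-substituting gives 50·11 ≡ 1 (mod 61).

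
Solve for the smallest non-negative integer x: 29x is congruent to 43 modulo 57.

29

The inverse of 29 mod 57 is 2 (since 29·2 = 58 ≡ 1).
So x ≡ 2·43 = 86 ≡ 29 (mod 57).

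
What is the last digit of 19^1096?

1

The units digit of 19^n cycles with period 2: 9, 1, …
1096 leaves remainder 0 on division by 2, so 19^1096 ends in 1.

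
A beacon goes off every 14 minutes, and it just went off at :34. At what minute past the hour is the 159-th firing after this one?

159·14 = 2226.
2226 = 37·60 + 6, so 2226 mod 60 = 6.
(34 + 6) mod 60 = 40.

40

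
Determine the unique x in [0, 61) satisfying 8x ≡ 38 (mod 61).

20

The inverse of 8 mod 61 is 23 (since 8·23 = 184 ≡ 1).
So x ≡ 23·38 = 874 ≡ 20 (mod 61).
Check: 8·20 = 160 = 2·61 + 38.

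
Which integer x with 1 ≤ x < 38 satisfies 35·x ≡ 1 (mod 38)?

35·25 = 875 = 23·38 + 1, so 35⁻¹ ≡ 25 (mod 38).

25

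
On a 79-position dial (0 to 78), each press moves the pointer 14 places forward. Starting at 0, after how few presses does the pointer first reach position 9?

74

The inverse of 14 mod 79 is 17 (since 14·17 = 238 ≡ 1).
So x ≡ 17·9 = 153 ≡ 74 (mod 79).
Check: 14·74 = 1036 = 13·79 + 9.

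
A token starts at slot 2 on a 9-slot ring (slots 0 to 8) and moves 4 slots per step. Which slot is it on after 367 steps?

367·4 = 1468.
Dividing 1468 by 9 gives quotient 163 and remainder 1.
(2 + 1) mod 9 = 3.

3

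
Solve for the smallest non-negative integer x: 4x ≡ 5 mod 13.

11

4⁻¹ ≡ 10 (mod 13) because 4·10 = 40 = 3·13 + 1.
Multiplying both sides by 10: x ≡ 10·5 = 50 ≡ 11 (mod 13).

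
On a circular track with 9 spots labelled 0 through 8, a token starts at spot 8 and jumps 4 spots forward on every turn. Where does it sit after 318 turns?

318·4 = 1272.
Dividing 1272 by 9 gives quotient 141 and remainder 3.
(8 + 3) mod 9 = 2.

2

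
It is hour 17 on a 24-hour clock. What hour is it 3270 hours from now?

3270 = 136·24 + 6, so 3270 mod 24 = 6.
(17 + 6) mod 24 = 23.

23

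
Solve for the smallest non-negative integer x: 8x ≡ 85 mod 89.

44

The inverse of 8 mod 89 is 78 (since 8·78 = 624 ≡ 1).
Multiplying both sides by 78: x ≡ 78·85 = 6630 ≡ 44 (mod 89).
Check: 8·44 = 352 = 3·89 + 85.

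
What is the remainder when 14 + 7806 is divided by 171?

125

Dividing 7806 by 171 gives quotient 45 and remainder 111.
(14 + 111) mod 171 = 125.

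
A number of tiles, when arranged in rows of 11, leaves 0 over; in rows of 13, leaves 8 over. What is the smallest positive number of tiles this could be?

99

x ≡ 0 (mod 11) gives x ∈ {0, 11, 22, 33, 44, 55, 66, 77, …}.
The first of these with x mod 13 = 8 is 99.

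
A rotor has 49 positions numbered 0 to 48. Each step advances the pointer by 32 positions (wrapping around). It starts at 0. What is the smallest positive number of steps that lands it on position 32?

32⁻¹ ≡ 23 (mod 49) because 32·23 = 736 = 15·49 + 1.
So x ≡ 23·32 = 736 ≡ 1 (mod 49).
Check: 32·1 = 32 = 0·49 + 32.

1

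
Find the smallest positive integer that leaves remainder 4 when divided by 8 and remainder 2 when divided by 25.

x ≡ 4 (mod 8) gives x ∈ {4, 12, 20, 28, 36, 44, 52}.
The first of these with x mod 25 = 2 is 52.

52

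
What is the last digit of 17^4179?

3

The units digit of 17^n cycles with period 4: 7, 9, 3, 1, …
4179 leaves remainder 3 on division by 4, so 17^4179 ends in 3.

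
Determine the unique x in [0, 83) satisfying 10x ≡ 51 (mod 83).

30

The inverse of 10 mod 83 is 25 (since 10·25 = 250 ≡ 1).
So x ≡ 25·51 = 1275 ≡ 30 (mod 83).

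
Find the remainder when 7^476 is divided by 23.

2

By repeated squaring mod 23: 7^1≡7, 7^2≡3, 7^4≡9, 7^8≡12, 7^16≡6, 7^32≡13, 7^64≡8, 7^128≡18, 7^256≡2.
476 = 4 + 8 + 16 + 64 + 128 + 256, so 7^476 ≡ 9·12·6·8·18·2 ≡ 2 (mod 23).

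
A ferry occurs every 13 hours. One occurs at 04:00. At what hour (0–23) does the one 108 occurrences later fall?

16

108·13 = 1404.
1404 mod 24 = 12 (since 58·24 = 1392).
(4 + 12) mod 24 = 16.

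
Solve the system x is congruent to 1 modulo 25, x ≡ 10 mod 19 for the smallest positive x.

x ≡ 10 (mod 19) gives x ∈ {10, 29, 48, 67, 86, 105, 124, 143, …}.
The first of these with x mod 25 = 1 is 276.

276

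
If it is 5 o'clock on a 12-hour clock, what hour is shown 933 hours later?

2

933 = 77·12 + 9, so 933 mod 12 = 9.
5 + 9 → 2 on a 12-hour dial.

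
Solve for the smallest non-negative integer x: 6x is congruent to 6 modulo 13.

1

The inverse of 6 mod 13 is 11 (since 6·11 = 66 ≡ 1).
So x ≡ 11·6 = 66 ≡ 1 (mod 13).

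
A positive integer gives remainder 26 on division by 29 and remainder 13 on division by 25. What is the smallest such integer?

113

x ≡ 13 (mod 25) gives x ∈ {13, 38, 63, 88, 113}.
The first of these with x mod 29 = 26 is 113.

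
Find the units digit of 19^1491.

9

Powers of 9 mod 10 repeat with period 2: 9, 1.
1491 mod 2 = 1, so the last digit matches 9^1 = 9.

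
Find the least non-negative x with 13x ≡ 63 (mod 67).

The inverse of 13 mod 67 is 31 (since 13·31 = 403 ≡ 1).
Multiplying both sides by 31: x ≡ 31·63 = 1953 ≡ 10 (mod 67).

10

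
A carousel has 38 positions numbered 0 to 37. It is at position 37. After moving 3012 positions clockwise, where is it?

9

3012 = 79·38 + 10, so 3012 mod 38 = 10.
(37 + 10) mod 38 = 9.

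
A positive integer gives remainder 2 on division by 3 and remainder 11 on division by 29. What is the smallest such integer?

11

Since 29·2 ≡ 1 (mod 3), take x = 11 + 29·((2−11)·2 mod 3) = 11 + 29·0 = 11.
Check: 11 mod 3 = 2, 11 mod 29 = 11.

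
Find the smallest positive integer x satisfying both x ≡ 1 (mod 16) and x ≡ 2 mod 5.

17

x ≡ 2 (mod 5) gives x ∈ {2, 7, 12, 17}.
The first of these with x mod 16 = 1 is 17.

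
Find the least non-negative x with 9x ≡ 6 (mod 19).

9⁻¹ ≡ 17 (mod 19) because 9·17 = 153 = 8·19 + 1.
So x ≡ 17·6 = 102 ≡ 7 (mod 19).
Check: 9·7 = 63 = 3·19 + 6.

7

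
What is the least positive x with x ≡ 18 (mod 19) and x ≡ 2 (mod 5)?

x ≡ 2 (mod 5) gives x ∈ {2, 7, 12, 17, 22, 27, 32, 37}.
The first of these with x mod 19 = 18 is 37.

37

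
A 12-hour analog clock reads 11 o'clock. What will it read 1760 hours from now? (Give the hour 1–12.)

Dividing 1760 by 12 gives quotient 146 and remainder 8.
11 + 8 → 7 on a 12-hour dial.

7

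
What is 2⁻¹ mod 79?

79 = 39·2 + 1
2 = 2·1 + 0
Back-substituting gives 2·40 ≡ 1 (mod 79).

40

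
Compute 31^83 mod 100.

91

By repeated squaring mod 100: 31^1≡31, 31^2≡61, 31^4≡21, 31^8≡41, 31^16≡81, 31^32≡61, 31^64≡21.
83 = 1 + 2 + 16 + 64, so 31^83 ≡ 31·61·81·21 ≡ 91 (mod 100).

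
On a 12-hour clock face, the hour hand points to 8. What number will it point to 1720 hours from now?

Dividing 1720 by 12 gives quotient 143 and remainder 4.
8 + 4 → 12 on a 12-hour dial.

12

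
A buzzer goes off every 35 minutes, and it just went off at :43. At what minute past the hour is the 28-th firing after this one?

3

28·35 = 980.
Dividing 980 by 60 gives quotient 16 and remainder 20.
(43 + 20) mod 60 = 3.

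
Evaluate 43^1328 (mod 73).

64

Square-and-reduce mod 73: 43^1≡43, 43^2≡24, 43^4≡65, 43^8≡64, 43^16≡8, 43^32≡64, 43^64≡8, 43^128≡64, 43^256≡8, 43^512≡64, 43^1024≡8.
1328 = 16 + 32 + 256 + 1024, so 43^1328 ≡ 8·64·8·8 ≡ 64 (mod 73).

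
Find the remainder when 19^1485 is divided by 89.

Successive squares of 19 mod 89: 19^1≡19, 19^2≡5, 19^4≡25, 19^8≡2, 19^16≡4, 19^32≡16, 19^64≡78, 19^128≡32, 19^256≡45, 19^512≡67, 19^1024≡39.
Since 1485 = 1 + 4 + 8 + 64 + 128 + 256 + 1024 in binary, 19^1485 ≡ 19·25·2·78·32·45·39 ≡ 52 (mod 89).

52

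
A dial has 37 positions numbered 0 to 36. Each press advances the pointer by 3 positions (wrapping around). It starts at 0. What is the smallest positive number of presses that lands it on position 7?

27

The inverse of 3 mod 37 is 25 (since 3·25 = 75 ≡ 1).
So x ≡ 25·7 = 175 ≡ 27 (mod 37).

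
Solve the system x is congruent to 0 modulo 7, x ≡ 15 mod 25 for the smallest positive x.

x ≡ 0 (mod 7) gives x ∈ {0, 7, 14, 21, 28, 35, 42, 49, …}.
The first of these with x mod 25 = 15 is 140.

140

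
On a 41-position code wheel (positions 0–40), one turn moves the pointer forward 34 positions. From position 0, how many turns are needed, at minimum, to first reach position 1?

35

34·35 = 1190 = 29·41 + 1, so 34⁻¹ ≡ 35 (mod 41).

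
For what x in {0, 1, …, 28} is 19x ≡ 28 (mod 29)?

3

19⁻¹ ≡ 26 (mod 29) because 19·26 = 494 = 17·29 + 1.
Multiplying both sides by 26: x ≡ 26·28 = 728 ≡ 3 (mod 29).
Check: 19·3 = 57 = 1·29 + 28.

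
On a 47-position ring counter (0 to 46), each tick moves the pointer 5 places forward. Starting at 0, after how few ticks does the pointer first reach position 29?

34

5⁻¹ ≡ 19 (mod 47) because 5·19 = 95 = 2·47 + 1.
So x ≡ 19·29 = 551 ≡ 34 (mod 47).
Check: 5·34 = 170 = 3·47 + 29.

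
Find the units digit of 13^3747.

Powers of 3 mod 10 repeat with period 4: 3, 9, 7, 1.
3747 mod 4 = 3, so the last digit matches 3^3 = 7.

7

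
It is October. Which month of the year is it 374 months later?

December

374 − 31·12 = 2, so 374 ≡ 2 (mod 12).
October + 2 months → December.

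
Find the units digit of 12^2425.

2

Last digits of 2^n: 2, 4, 8, 6 (period 4).
2425 leaves remainder 1 on division by 4, so 12^2425 ends in 2.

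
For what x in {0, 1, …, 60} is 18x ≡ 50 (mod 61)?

The inverse of 18 mod 61 is 17 (since 18·17 = 306 ≡ 1).
Multiplying both sides by 17: x ≡ 17·50 = 850 ≡ 57 (mod 61).

57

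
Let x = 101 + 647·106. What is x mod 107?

647·106 = 68582.
Dividing 68582 by 107 gives quotient 640 and remainder 102.
(101 + 102) mod 107 = 96.

96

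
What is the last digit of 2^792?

6

Powers of 2 mod 10 repeat with period 4: 2, 4, 8, 6.
792 mod 4 = 0, so the last digit matches 2^4 = 6.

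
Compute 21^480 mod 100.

Successive squares of 21 mod 100: 21^1≡21, 21^2≡41, 21^4≡81, 21^8≡61, 21^16≡21, 21^32≡41, 21^64≡81, 21^128≡61, 21^256≡21.
Since 480 = 32 + 64 + 128 + 256 in binary, 21^480 ≡ 41·81·61·21 ≡ 1 (mod 100).

1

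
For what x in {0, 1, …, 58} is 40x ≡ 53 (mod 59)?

50

40⁻¹ ≡ 31 (mod 59) because 40·31 = 1240 = 21·59 + 1.
So x ≡ 31·53 = 1643 ≡ 50 (mod 59).
Check: 40·50 = 2000 = 33·59 + 53.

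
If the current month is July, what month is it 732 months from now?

July

732 mod 12 = 0 (since 61·12 = 732).
July + 0 months → July.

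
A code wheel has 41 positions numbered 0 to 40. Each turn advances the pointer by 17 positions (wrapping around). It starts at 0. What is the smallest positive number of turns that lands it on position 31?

17⁻¹ ≡ 29 (mod 41) because 17·29 = 493 = 12·41 + 1.
So x ≡ 29·31 = 899 ≡ 38 (mod 41).

38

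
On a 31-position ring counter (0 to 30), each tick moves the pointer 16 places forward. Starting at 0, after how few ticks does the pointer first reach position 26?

21

16⁻¹ ≡ 2 (mod 31) because 16·2 = 32 = 1·31 + 1.
Multiplying both sides by 2: x ≡ 2·26 = 52 ≡ 21 (mod 31).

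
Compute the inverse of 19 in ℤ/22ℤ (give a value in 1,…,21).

19·7 = 133 = 6·22 + 1, so 19⁻¹ ≡ 7 (mod 22).

7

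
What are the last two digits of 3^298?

By repeated squaring mod 100: 3^1≡3, 3^2≡9, 3^4≡81, 3^8≡61, 3^16≡21, 3^32≡41, 3^64≡81, 3^128≡61, 3^256≡21.
298 = 2 + 8 + 32 + 256, so 3^298 ≡ 9·61·41·21 ≡ 89 (mod 100).

89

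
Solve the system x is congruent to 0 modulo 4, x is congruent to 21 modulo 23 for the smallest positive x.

x ≡ 0 (mod 4) gives x ∈ {0, 4, 8, 12, 16, 20, 24, 28, …}.
The first of these with x mod 23 = 21 is 44.

44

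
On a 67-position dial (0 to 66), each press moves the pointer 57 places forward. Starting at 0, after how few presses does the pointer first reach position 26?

51

The inverse of 57 mod 67 is 20 (since 57·20 = 1140 ≡ 1).
Multiplying both sides by 20: x ≡ 20·26 = 520 ≡ 51 (mod 67).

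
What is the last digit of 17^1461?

7

Powers of 7 mod 10 repeat with period 4: 7, 9, 3, 1.
1461 mod 4 = 1, so the last digit matches 7^1 = 7.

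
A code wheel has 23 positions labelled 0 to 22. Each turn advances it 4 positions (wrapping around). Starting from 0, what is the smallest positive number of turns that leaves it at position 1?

23 = 5·4 + 3
4 = 1·3 + 1
3 = 3·1 + 0
Back-substituting gives 4·6 ≡ 1 (mod 23).

6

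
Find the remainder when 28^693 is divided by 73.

63

By repeated squaring mod 73: 28^1≡28, 28^2≡54, 28^4≡69, 28^8≡16, 28^16≡37, 28^32≡55, 28^64≡32, 28^128≡2, 28^256≡4, 28^512≡16.
Since 693 = 1 + 4 + 16 + 32 + 128 + 512 in binary, 28^693 ≡ 28·69·37·55·2·16 ≡ 63 (mod 73).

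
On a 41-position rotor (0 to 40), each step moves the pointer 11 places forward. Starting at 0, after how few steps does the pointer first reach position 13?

31

The inverse of 11 mod 41 is 15 (since 11·15 = 165 ≡ 1).
So x ≡ 15·13 = 195 ≡ 31 (mod 41).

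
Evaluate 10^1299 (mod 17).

14

Square-and-reduce mod 17: 10^1≡10, 10^2≡15, 10^4≡4, 10^8≡16, 10^16≡1, 10^32≡1, 10^64≡1, 10^128≡1, 10^256≡1, 10^512≡1, 10^1024≡1.
Since 1299 = 1 + 2 + 16 + 256 + 1024 in binary, 10^1299 ≡ 10·15·1·1·1 ≡ 14 (mod 17).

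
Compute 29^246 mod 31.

2

Successive squares of 29 mod 31: 29^1≡29, 29^2≡4, 29^4≡16, 29^8≡8, 29^16≡2, 29^32≡4, 29^64≡16, 29^128≡8.
Since 246 = 2 + 4 + 16 + 32 + 64 + 128 in binary, 29^246 ≡ 4·16·2·4·16·8 ≡ 2 (mod 31).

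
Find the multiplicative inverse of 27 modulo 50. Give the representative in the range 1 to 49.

50 = 1·27 + 23
27 = 1·23 + 4
23 = 5·4 + 3
4 = 1·3 + 1
3 = 3·1 + 0
Back-substituting gives 27·13 ≡ 1 (mod 50).

13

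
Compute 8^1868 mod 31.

By repeated squaring mod 31: 8^1≡8, 8^2≡2, 8^4≡4, 8^8≡16, 8^16≡8, 8^32≡2, 8^64≡4, 8^128≡16, 8^256≡8, 8^512≡2, 8^1024≡4.
Since 1868 = 4 + 8 + 64 + 256 + 512 + 1024 in binary, 8^1868 ≡ 4·16·4·8·2·4 ≡ 16 (mod 31).

16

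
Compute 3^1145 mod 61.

Square-and-reduce mod 61: 3^1≡3, 3^2≡9, 3^4≡20, 3^8≡34, 3^16≡58, 3^32≡9, 3^64≡20, 3^128≡34, 3^256≡58, 3^512≡9, 3^1024≡20.
Since 1145 = 1 + 8 + 16 + 32 + 64 + 1024 in binary, 3^1145 ≡ 3·34·58·9·20·20 ≡ 60 (mod 61).

60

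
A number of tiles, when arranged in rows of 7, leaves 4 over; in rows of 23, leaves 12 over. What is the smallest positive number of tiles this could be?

x ≡ 4 (mod 7) gives x ∈ {4, 11, 18, 25, 32, 39, 46, 53, …}.
The first of these with x mod 23 = 12 is 81.

81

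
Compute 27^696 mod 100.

Successive squares of 27 mod 100: 27^1≡27, 27^2≡29, 27^4≡41, 27^8≡81, 27^16≡61, 27^32≡21, 27^64≡41, 27^128≡81, 27^256≡61, 27^512≡21.
Since 696 = 8 + 16 + 32 + 128 + 512 in binary, 27^696 ≡ 81·61·21·81·21 ≡ 61 (mod 100).

61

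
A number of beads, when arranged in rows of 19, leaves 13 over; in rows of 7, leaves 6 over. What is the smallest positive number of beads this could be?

x ≡ 6 (mod 7) gives x ∈ {6, 13}.
The first of these with x mod 19 = 13 is 13.

13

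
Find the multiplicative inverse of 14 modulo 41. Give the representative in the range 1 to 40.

14·3 = 42 = 1·41 + 1, so 14⁻¹ ≡ 3 (mod 41).

3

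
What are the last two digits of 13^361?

13

Successive squares of 13 mod 100: 13^1≡13, 13^2≡69, 13^4≡61, 13^8≡21, 13^16≡41, 13^32≡81, 13^64≡61, 13^128≡21, 13^256≡41.
361 = 1 + 8 + 32 + 64 + 256, so 13^361 ≡ 13·21·81·61·41 ≡ 13 (mod 100).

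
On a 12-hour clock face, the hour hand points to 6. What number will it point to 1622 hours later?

Dividing 1622 by 12 gives quotient 135 and remainder 2.
6 + 2 → 8 on a 12-hour dial.

8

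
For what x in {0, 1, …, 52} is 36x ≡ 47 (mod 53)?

44

The inverse of 36 mod 53 is 28 (since 36·28 = 1008 ≡ 1).
Multiplying both sides by 28: x ≡ 28·47 = 1316 ≡ 44 (mod 53).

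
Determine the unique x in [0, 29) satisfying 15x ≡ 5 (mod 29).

The inverse of 15 mod 29 is 2 (since 15·2 = 30 ≡ 1).
Multiplying both sides by 2: x ≡ 2·5 = 10 ≡ 10 (mod 29).

10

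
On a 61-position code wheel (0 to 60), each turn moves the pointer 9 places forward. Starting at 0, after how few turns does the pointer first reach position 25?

9⁻¹ ≡ 34 (mod 61) because 9·34 = 306 = 5·61 + 1.
So x ≡ 34·25 = 850 ≡ 57 (mod 61).

57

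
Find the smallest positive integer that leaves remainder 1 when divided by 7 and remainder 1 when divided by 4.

1

x ≡ 1 (mod 4) gives x ∈ {1}.
The first of these with x mod 7 = 1 is 1.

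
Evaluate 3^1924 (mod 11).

Square-and-reduce mod 11: 3^1≡3, 3^2≡9, 3^4≡4, 3^8≡5, 3^16≡3, 3^32≡9, 3^64≡4, 3^128≡5, 3^256≡3, 3^512≡9, 3^1024≡4.
Since 1924 = 4 + 128 + 256 + 512 + 1024 in binary, 3^1924 ≡ 4·5·3·9·4 ≡ 4 (mod 11).

4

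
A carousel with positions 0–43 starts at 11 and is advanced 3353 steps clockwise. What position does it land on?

20

3353 = 76·44 + 9, so 3353 mod 44 = 9.
(11 + 9) mod 44 = 20.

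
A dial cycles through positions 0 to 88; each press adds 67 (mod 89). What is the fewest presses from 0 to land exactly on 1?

4

67·4 = 268 = 3·89 + 1, so 67⁻¹ ≡ 4 (mod 89).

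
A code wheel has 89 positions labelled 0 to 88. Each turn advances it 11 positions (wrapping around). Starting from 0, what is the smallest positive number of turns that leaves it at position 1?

11·81 = 891 = 10·89 + 1, so 11⁻¹ ≡ 81 (mod 89).

81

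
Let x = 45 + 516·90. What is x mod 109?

51

516·90 = 46440.
Dividing 46440 by 109 gives quotient 426 and remainder 6.
(45 + 6) mod 109 = 51.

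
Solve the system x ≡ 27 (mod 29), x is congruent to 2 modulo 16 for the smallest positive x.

x ≡ 2 (mod 16) gives x ∈ {2, 18, 34, 50, 66, 82, 98, 114}.
The first of these with x mod 29 = 27 is 114.

114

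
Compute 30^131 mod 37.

Square-and-reduce mod 37: 30^1≡30, 30^2≡12, 30^4≡33, 30^8≡16, 30^16≡34, 30^32≡9, 30^64≡7, 30^128≡12.
Since 131 = 1 + 2 + 128 in binary, 30^131 ≡ 30·12·12 ≡ 28 (mod 37).

28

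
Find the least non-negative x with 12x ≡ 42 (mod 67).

12⁻¹ ≡ 28 (mod 67) because 12·28 = 336 = 5·67 + 1.
Multiplying both sides by 28: x ≡ 28·42 = 1176 ≡ 37 (mod 67).

37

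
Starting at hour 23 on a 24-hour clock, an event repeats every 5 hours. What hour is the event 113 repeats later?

113·5 = 565.
565 mod 24 = 13 (since 23·24 = 552).
(23 + 13) mod 24 = 12.

12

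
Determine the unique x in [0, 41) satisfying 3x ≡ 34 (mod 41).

25

3⁻¹ ≡ 14 (mod 41) because 3·14 = 42 = 1·41 + 1.
So x ≡ 14·34 = 476 ≡ 25 (mod 41).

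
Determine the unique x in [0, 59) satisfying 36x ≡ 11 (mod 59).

38

36⁻¹ ≡ 41 (mod 59) because 36·41 = 1476 = 25·59 + 1.
So x ≡ 41·11 = 451 ≡ 38 (mod 59).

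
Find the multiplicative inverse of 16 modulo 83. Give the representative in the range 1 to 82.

26

16·26 = 416 = 5·83 + 1, so 16⁻¹ ≡ 26 (mod 83).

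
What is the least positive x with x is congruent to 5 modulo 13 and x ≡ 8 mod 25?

x ≡ 5 (mod 13) gives x ∈ {5, 18, 31, 44, 57, 70, 83}.
The first of these with x mod 25 = 8 is 83.

83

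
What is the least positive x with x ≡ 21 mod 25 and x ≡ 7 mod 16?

x ≡ 7 (mod 16) gives x ∈ {7, 23, 39, 55, 71}.
The first of these with x mod 25 = 21 is 71.

71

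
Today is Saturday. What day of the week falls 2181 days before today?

2181 − 311·7 = 4, so 2181 ≡ 4 (mod 7).
Saturday − 4 days → Tuesday.

Tuesday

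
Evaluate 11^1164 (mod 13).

By repeated squaring mod 13: 11^1≡11, 11^2≡4, 11^4≡3, 11^8≡9, 11^16≡3, 11^32≡9, 11^64≡3, 11^128≡9, 11^256≡3, 11^512≡9, 11^1024≡3.
Since 1164 = 4 + 8 + 128 + 1024 in binary, 11^1164 ≡ 3·9·9·3 ≡ 1 (mod 13).

1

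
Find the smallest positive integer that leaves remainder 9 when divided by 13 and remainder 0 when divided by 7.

35

Since 7·2 ≡ 1 (mod 13), take x = 0 + 7·((9−0)·2 mod 13) = 0 + 7·5 = 35.
Check: 35 mod 13 = 9, 35 mod 7 = 0.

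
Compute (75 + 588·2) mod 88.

19

588·2 = 1176.
Dividing 1176 by 88 gives quotient 13 and remainder 32.
(75 + 32) mod 88 = 19.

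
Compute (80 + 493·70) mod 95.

493·70 = 34510.
34510 = 363·95 + 25, so 34510 mod 95 = 25.
(80 + 25) mod 95 = 10.

10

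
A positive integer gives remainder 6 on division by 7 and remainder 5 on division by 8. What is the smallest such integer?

Since 8·1 ≡ 1 (mod 7), take x = 5 + 8·((6−5)·1 mod 7) = 5 + 8·1 = 13.
Check: 13 mod 7 = 6, 13 mod 8 = 5.

13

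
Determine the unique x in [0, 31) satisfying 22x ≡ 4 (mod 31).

The inverse of 22 mod 31 is 24 (since 22·24 = 528 ≡ 1).
Multiplying both sides by 24: x ≡ 24·4 = 96 ≡ 3 (mod 31).

3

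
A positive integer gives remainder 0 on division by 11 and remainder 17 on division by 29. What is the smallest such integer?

220

Since 29·8 ≡ 1 (mod 11), take x = 17 + 29·((0−17)·8 mod 11) = 17 + 29·7 = 220.
Check: 220 mod 11 = 0, 220 mod 29 = 17.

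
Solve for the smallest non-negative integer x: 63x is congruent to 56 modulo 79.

36

63⁻¹ ≡ 74 (mod 79) because 63·74 = 4662 = 59·79 + 1.
Multiplying both sides by 74: x ≡ 74·56 = 4144 ≡ 36 (mod 79).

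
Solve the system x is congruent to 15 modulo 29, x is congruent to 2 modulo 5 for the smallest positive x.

102

Since 5·6 ≡ 1 (mod 29), take x = 2 + 5·((15−2)·6 mod 29) = 2 + 5·20 = 102.
Check: 102 mod 29 = 15, 102 mod 5 = 2.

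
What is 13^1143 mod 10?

7

The units digit of 13^n cycles with period 4: 3, 9, 7, 1, …
1143 leaves remainder 3 on division by 4, so 13^1143 ends in 7.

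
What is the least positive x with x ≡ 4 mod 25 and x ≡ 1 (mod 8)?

Since 8·22 ≡ 1 (mod 25), take x = 1 + 8·((4−1)·22 mod 25) = 1 + 8·16 = 129.
Check: 129 mod 25 = 4, 129 mod 8 = 1.

129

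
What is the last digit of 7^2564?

Last digits of 7^n: 7, 9, 3, 1 (period 4).
2564 mod 4 = 0, so the last digit matches 7^4 = 1.

1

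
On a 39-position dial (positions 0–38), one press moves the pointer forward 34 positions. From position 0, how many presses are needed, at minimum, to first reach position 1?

34·31 = 1054 = 27·39 + 1, so 34⁻¹ ≡ 31 (mod 39).

31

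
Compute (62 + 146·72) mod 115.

146·72 = 10512.
10512 − 91·115 = 47, so 10512 ≡ 47 (mod 115).
(62 + 47) mod 115 = 109.

109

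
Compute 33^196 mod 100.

Successive squares of 33 mod 100: 33^1≡33, 33^2≡89, 33^4≡21, 33^8≡41, 33^16≡81, 33^32≡61, 33^64≡21, 33^128≡41.
196 = 4 + 64 + 128, so 33^196 ≡ 21·21·41 ≡ 81 (mod 100).

81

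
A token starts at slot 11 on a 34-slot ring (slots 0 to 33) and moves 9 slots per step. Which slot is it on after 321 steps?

321·9 = 2889.
2889 = 84·34 + 33, so 2889 mod 34 = 33.
(11 + 33) mod 34 = 10.

10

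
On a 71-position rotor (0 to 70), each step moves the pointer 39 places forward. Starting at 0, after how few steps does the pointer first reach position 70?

39⁻¹ ≡ 51 (mod 71) because 39·51 = 1989 = 28·71 + 1.
Multiplying both sides by 51: x ≡ 51·70 = 3570 ≡ 20 (mod 71).

20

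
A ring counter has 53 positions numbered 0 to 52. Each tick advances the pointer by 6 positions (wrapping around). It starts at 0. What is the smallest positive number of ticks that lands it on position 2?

The inverse of 6 mod 53 is 9 (since 6·9 = 54 ≡ 1).
So x ≡ 9·2 = 18 ≡ 18 (mod 53).
Check: 6·18 = 108 = 2·53 + 2.

18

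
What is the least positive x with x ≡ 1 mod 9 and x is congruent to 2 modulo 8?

x ≡ 2 (mod 8) gives x ∈ {2, 10}.
The first of these with x mod 9 = 1 is 10.

10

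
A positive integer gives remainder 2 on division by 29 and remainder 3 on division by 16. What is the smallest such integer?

x ≡ 3 (mod 16) gives x ∈ {3, 19, 35, 51, 67, 83, 99, 115, …}.
The first of these with x mod 29 = 2 is 147.

147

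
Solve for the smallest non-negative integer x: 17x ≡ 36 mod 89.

The inverse of 17 mod 89 is 21 (since 17·21 = 357 ≡ 1).
Multiplying both sides by 21: x ≡ 21·36 = 756 ≡ 44 (mod 89).

44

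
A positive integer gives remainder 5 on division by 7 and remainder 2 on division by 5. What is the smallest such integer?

12

Since 5·3 ≡ 1 (mod 7), take x = 2 + 5·((5−2)·3 mod 7) = 2 + 5·2 = 12.
Check: 12 mod 7 = 5, 12 mod 5 = 2.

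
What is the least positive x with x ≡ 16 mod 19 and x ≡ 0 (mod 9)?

Since 9·17 ≡ 1 (mod 19), take x = 0 + 9·((16−0)·17 mod 19) = 0 + 9·6 = 54.
Check: 54 mod 19 = 16, 54 mod 9 = 0.

54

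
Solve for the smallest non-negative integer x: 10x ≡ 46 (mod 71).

33

10⁻¹ ≡ 64 (mod 71) because 10·64 = 640 = 9·71 + 1.
So x ≡ 64·46 = 2944 ≡ 33 (mod 71).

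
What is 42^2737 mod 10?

2

The units digit of 42^n cycles with period 4: 2, 4, 8, 6, …
2737 mod 4 = 1, so the last digit matches 2^1 = 2.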